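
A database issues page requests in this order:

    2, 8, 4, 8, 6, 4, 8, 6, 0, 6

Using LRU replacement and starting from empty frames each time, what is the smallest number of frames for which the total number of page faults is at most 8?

2

f=1: 10 faults
f=2: 8 faults
f=3: 5 faults
f=4: 5 faults
f=5: 5 faults
Smallest f with faults ≤ 8 is 2.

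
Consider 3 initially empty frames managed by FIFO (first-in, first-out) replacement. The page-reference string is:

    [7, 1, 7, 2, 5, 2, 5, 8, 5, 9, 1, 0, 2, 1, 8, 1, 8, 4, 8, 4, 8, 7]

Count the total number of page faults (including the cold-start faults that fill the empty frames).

13

7 -> miss, frames (7)
1 -> miss, frames (7 1)
7 -> hit
2 -> miss, frames (7 1 2)
5 -> miss, evict 7, frames (1 2 5)
2 -> hit
5 -> hit
8 -> miss, evict 1, frames (2 5 8)
5 -> hit
9 -> miss, evict 2, frames (5 8 9)
1 -> miss, evict 5, frames (8 9 1)
0 -> miss, evict 8, frames (9 1 0)
2 -> miss, evict 9, frames (1 0 2)
1 -> hit
8 -> miss, evict 1, frames (0 2 8)
1 -> miss, evict 0, frames (2 8 1)
8 -> hit
4 -> miss, evict 2, frames (8 1 4)
8 -> hit
4 -> hit
8 -> hit
7 -> miss, evict 8, frames (1 4 7)
Page faults: 13.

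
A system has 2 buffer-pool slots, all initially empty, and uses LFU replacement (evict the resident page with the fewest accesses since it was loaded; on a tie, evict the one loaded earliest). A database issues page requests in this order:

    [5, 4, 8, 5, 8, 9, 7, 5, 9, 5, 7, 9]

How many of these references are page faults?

11

5 → fault, frames [5]
4 → fault, frames [5, 4]
8 → fault, evict 5, frames [4, 8]
5 → fault, evict 4, frames [8, 5]
8 → hit
9 → fault, evict 5, frames [8, 9]
7 → fault, evict 9, frames [8, 7]
5 → fault, evict 7, frames [8, 5]
9 → fault, evict 5, frames [8, 9]
5 → fault, evict 9, frames [8, 5]
7 → fault, evict 5, frames [8, 7]
9 → fault, evict 7, frames [8, 9]
Page faults: 11.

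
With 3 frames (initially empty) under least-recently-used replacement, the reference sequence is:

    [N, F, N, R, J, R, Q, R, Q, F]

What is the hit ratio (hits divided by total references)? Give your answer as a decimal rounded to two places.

0.40

N → fault, frames [N]
F → fault, frames [N, F]
N → hit
R → fault, frames [F, N, R]
J → fault, evict F, frames [N, R, J]
R → hit
Q → fault, evict N, frames [J, R, Q]
R → hit
Q → hit
F → fault, evict J, frames [R, Q, F]
Hits: 4 of 10 references → 4/10 = 0.4000.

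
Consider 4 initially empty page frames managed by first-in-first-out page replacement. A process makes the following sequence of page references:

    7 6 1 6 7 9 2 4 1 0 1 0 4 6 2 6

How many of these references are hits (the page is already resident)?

6

7 → fault, frames (7)
6 → fault, frames (7 6)
1 → fault, frames (7 6 1)
6 → hit
7 → hit
9 → fault, frames (7 6 1 9)
2 → fault, evict 7, frames (6 1 9 2)
4 → fault, evict 6, frames (1 9 2 4)
1 → hit
0 → fault, evict 1, frames (9 2 4 0)
1 → fault, evict 9, frames (2 4 0 1)
0 → hit
4 → hit
6 → fault, evict 2, frames (4 0 1 6)
2 → fault, evict 4, frames (0 1 6 2)
6 → hit
Hits: 6.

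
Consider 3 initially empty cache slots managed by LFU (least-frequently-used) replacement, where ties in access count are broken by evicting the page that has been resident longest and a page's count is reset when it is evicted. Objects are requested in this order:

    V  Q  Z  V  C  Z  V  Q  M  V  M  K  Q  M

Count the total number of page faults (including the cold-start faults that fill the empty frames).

8

V -> fault, frames {V}
Q -> fault, frames {V,Q}
Z -> fault, frames {V,Q,Z}
V -> hit
C -> fault, evict Q, frames {V,Z,C}
Z -> hit
V -> hit
Q -> fault, evict C, frames {V,Z,Q}
M -> fault, evict Q, frames {V,Z,M}
V -> hit
M -> hit
K -> fault, evict Z, frames {V,M,K}
Q -> fault, evict K, frames {V,M,Q}
M -> hit
Page faults: 8.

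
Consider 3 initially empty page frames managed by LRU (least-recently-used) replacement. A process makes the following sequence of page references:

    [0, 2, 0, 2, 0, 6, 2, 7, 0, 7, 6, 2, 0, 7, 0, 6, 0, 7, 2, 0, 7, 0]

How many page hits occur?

11

0: miss, frames (0)
2: miss, frames (0 2)
0: hit
2: hit
0: hit
6: miss, frames (2 0 6)
2: hit
7: miss, evict 0, frames (6 2 7)
0: miss, evict 6, frames (2 7 0)
7: hit
6: miss, evict 2, frames (0 7 6)
2: miss, evict 0, frames (7 6 2)
0: miss, evict 7, frames (6 2 0)
7: miss, evict 6, frames (2 0 7)
0: hit
6: miss, evict 2, frames (7 0 6)
0: hit
7: hit
2: miss, evict 6, frames (0 7 2)
0: hit
7: hit
0: hit
Hits: 11.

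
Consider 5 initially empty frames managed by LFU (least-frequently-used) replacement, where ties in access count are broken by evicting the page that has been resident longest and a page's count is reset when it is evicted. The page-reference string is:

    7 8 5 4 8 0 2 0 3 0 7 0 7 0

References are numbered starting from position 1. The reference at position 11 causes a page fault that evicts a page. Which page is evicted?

pos 1: 7: fault, frames [7]
pos 2: 8: fault, frames [7, 8]
pos 3: 5: fault, frames [7, 8, 5]
pos 4: 4: fault, frames [7, 8, 5, 4]
pos 5: 8: hit
pos 6: 0: fault, frames [7, 8, 5, 4, 0]
pos 7: 2: fault, evict 7, frames [8, 5, 4, 0, 2]
pos 8: 0: hit
pos 9: 3: fault, evict 5, frames [8, 4, 0, 2, 3]
pos 10: 0: hit
pos 11: 7: fault, evict 4, frames [8, 0, 2, 3, 7]
At position 11, page 4 is evicted.

4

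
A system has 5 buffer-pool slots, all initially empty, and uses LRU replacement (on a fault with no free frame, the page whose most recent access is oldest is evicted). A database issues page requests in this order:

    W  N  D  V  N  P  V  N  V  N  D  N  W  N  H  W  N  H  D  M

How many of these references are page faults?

W → fault, frames (W)
N → fault, frames (W N)
D → fault, frames (W N D)
V → fault, frames (W N D V)
N → hit
P → fault, frames (W D V N P)
V → hit
N → hit
V → hit
N → hit
D → hit
N → hit
W → hit
N → hit
H → fault, evict P, frames (V D W N H)
W → hit
N → hit
H → hit
D → hit
M → fault, evict V, frames (W N H D M)
Page faults: 7.

7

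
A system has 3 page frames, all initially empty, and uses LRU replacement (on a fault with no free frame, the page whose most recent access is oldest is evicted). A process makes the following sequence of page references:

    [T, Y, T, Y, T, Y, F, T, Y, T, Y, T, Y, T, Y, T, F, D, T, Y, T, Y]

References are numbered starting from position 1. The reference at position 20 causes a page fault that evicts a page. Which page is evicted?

F

pos 1: T: miss, frames {T}
pos 2: Y: miss, frames {T,Y}
pos 3: T: hit
pos 4: Y: hit
pos 5: T: hit
pos 6: Y: hit
pos 7: F: miss, frames {T,Y,F}
pos 8: T: hit
pos 9: Y: hit
pos 10: T: hit
pos 11: Y: hit
pos 12: T: hit
pos 13: Y: hit
pos 14: T: hit
pos 15: Y: hit
pos 16: T: hit
pos 17: F: hit
pos 18: D: miss, evict Y, frames {T,F,D}
pos 19: T: hit
pos 20: Y: miss, evict F, frames {D,T,Y}
At position 20, page F is evicted.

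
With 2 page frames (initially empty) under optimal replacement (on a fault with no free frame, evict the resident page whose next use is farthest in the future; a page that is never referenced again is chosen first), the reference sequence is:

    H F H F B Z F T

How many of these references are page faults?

H: miss, frames [H]
F: miss, frames [H, F]
H: hit
F: hit
B: miss, evict H, frames [F, B]
Z: miss, evict B, frames [F, Z]
F: hit
T: miss, evict Z, frames [F, T]
Page faults: 5.

5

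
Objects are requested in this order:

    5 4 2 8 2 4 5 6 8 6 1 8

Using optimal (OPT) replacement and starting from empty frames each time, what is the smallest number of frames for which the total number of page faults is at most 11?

2

f=1: 12 faults
f=2: 8 faults
f=3: 7 faults
f=4: 6 faults
f=5: 6 faults
f=6: 6 faults
Smallest f with faults ≤ 11 is 2.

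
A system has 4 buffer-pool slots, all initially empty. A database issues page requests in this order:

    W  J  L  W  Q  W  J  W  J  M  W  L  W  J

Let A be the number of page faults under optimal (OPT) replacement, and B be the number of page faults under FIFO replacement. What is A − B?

-2

Under OPT: F F F . F . . . . F . . . . → 5 faults.
Under FIFO: F F F . F . . . . F F . . F → 7 faults.
A − B = 5 − 7 = -2.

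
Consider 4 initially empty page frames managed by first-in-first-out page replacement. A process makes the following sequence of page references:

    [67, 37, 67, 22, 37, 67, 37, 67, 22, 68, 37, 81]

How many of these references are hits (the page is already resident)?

67: fault, frames (67)
37: fault, frames (67 37)
67: hit
22: fault, frames (67 37 22)
37: hit
67: hit
37: hit
67: hit
22: hit
68: fault, frames (67 37 22 68)
37: hit
81: fault, evict 67, frames (37 22 68 81)
Hits: 7.

7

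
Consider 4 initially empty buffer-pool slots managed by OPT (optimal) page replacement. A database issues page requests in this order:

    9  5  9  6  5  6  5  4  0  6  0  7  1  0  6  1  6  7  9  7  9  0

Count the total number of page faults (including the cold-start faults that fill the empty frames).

8

9 → fault, frames (9)
5 → fault, frames (9 5)
9 → hit
6 → fault, frames (9 5 6)
5 → hit
6 → hit
5 → hit
4 → fault, frames (9 5 6 4)
0 → fault, evict 4, frames (9 5 6 0)
6 → hit
0 → hit
7 → fault, evict 5, frames (9 6 0 7)
1 → fault, evict 9, frames (6 0 7 1)
0 → hit
6 → hit
1 → hit
6 → hit
7 → hit
9 → fault, evict 1, frames (6 0 7 9)
7 → hit
9 → hit
0 → hit
Page faults: 8.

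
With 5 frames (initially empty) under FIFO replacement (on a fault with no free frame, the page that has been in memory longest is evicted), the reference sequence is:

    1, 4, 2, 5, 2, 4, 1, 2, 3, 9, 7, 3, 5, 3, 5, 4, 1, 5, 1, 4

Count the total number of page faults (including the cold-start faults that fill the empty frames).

1 → miss, frames [1]
4 → miss, frames [1, 4]
2 → miss, frames [1, 4, 2]
5 → miss, frames [1, 4, 2, 5]
2 → hit
4 → hit
1 → hit
2 → hit
3 → miss, frames [1, 4, 2, 5, 3]
9 → miss, evict 1, frames [4, 2, 5, 3, 9]
7 → miss, evict 4, frames [2, 5, 3, 9, 7]
3 → hit
5 → hit
3 → hit
5 → hit
4 → miss, evict 2, frames [5, 3, 9, 7, 4]
1 → miss, evict 5, frames [3, 9, 7, 4, 1]
5 → miss, evict 3, frames [9, 7, 4, 1, 5]
1 → hit
4 → hit
Page faults: 10.

10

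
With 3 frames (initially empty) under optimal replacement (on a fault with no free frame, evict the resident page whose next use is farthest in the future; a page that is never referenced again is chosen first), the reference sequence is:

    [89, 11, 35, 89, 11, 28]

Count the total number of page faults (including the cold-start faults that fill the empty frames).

4

89 -> miss, frames {89}
11 -> miss, frames {89,11}
35 -> miss, frames {89,11,35}
89 -> hit
11 -> hit
28 -> miss, evict 35, frames {89,11,28}
Page faults: 4.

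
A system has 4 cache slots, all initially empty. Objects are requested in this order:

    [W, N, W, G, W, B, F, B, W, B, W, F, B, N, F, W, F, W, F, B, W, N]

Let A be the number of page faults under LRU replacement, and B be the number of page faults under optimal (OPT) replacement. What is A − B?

1

Under LRU: F F . F . F F . . . . . . F . . . . . . . . → 6 faults.
Under OPT: F F . F . F F . . . . . . . . . . . . . . . → 5 faults.
A − B = 6 − 5 = 1.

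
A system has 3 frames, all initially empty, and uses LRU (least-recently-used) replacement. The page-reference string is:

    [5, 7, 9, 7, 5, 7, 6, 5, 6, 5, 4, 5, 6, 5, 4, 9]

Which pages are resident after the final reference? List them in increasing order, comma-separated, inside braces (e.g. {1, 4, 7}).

5 → fault, frames [5]
7 → fault, frames [5, 7]
9 → fault, frames [5, 7, 9]
7 → hit
5 → hit
7 → hit
6 → fault, evict 9, frames [5, 7, 6]
5 → hit
6 → hit
5 → hit
4 → fault, evict 7, frames [6, 5, 4]
5 → hit
6 → hit
5 → hit
4 → hit
9 → fault, evict 6, frames [5, 4, 9]

{4, 5, 9}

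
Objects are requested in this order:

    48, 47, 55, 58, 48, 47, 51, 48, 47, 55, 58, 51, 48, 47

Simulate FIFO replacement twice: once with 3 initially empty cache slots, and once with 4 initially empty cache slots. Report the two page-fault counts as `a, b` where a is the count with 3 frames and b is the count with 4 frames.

11, 12

3 frames: F F F F F F F . . F F . F F → 11 faults.
4 frames: F F F F . . F F F F F F F F → 12 faults.
12 > 11: adding a frame increased faults — Belady's anomaly.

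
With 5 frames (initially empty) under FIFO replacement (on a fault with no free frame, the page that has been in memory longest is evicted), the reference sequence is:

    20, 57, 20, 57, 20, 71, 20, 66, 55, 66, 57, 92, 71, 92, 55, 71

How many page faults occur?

6

20 → miss, frames [20]
57 → miss, frames [20, 57]
20 → hit
57 → hit
20 → hit
71 → miss, frames [20, 57, 71]
20 → hit
66 → miss, frames [20, 57, 71, 66]
55 → miss, frames [20, 57, 71, 66, 55]
66 → hit
57 → hit
92 → miss, evict 20, frames [57, 71, 66, 55, 92]
71 → hit
92 → hit
55 → hit
71 → hit
Page faults: 6.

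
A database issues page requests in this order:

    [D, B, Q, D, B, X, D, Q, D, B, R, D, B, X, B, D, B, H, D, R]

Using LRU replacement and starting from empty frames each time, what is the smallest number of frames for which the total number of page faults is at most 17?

2

f=1: 20 faults
f=2: 17 faults
f=3: 10 faults
f=4: 8 faults
f=5: 6 faults
f=6: 6 faults
Smallest f with faults ≤ 17 is 2.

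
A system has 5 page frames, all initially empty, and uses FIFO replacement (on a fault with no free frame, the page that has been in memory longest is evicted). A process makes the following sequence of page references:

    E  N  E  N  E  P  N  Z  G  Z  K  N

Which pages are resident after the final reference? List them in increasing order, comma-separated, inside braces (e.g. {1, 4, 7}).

E: miss, frames (E)
N: miss, frames (E N)
E: hit
N: hit
E: hit
P: miss, frames (E N P)
N: hit
Z: miss, frames (E N P Z)
G: miss, frames (E N P Z G)
Z: hit
K: miss, evict E, frames (N P Z G K)
N: hit

{G, K, N, P, Z}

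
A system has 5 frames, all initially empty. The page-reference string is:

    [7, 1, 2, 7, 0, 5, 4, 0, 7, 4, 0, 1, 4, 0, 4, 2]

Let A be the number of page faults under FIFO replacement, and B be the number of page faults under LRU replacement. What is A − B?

1

Under FIFO: F F F . F F F . F . . F . . . F → 9 faults.
Under LRU: F F F . F F F . . . . F . . . F → 8 faults.
A − B = 9 − 8 = 1.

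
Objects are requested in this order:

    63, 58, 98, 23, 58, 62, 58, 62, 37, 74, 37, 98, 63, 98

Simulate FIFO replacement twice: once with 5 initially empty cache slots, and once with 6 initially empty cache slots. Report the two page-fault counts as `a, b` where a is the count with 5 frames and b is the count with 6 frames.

5 frames: F F F F . F . . F F . . F F → 9 faults.
6 frames: F F F F . F . . F F . . F . → 8 faults.
8 < 9: adding a frame reduced faults, as is typical.

9, 8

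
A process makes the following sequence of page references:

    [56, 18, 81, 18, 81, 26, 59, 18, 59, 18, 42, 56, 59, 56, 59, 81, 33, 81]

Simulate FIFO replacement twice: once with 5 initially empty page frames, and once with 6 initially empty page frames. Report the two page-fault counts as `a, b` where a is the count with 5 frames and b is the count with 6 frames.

5 frames: F F F . . F F . . . F F . . . . F F → 9 faults.
6 frames: F F F . . F F . . . F . . . . . F . → 7 faults.
7 < 9: adding a frame reduced faults, as is typical.

9, 7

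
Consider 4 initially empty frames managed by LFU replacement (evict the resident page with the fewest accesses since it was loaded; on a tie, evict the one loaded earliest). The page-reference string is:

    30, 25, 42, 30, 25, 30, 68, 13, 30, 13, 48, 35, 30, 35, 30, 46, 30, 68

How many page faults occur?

9

30: fault, frames (30)
25: fault, frames (30 25)
42: fault, frames (30 25 42)
30: hit
25: hit
30: hit
68: fault, frames (30 25 42 68)
13: fault, evict 42, frames (30 25 68 13)
30: hit
13: hit
48: fault, evict 68, frames (30 25 13 48)
35: fault, evict 48, frames (30 25 13 35)
30: hit
35: hit
30: hit
46: fault, evict 25, frames (30 13 35 46)
30: hit
68: fault, evict 46, frames (30 13 35 68)
Page faults: 9.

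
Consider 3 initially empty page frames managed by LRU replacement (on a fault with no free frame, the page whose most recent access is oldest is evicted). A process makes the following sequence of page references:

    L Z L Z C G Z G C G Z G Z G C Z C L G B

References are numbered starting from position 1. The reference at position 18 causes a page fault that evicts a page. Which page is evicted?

G

pos 1: L -> miss, frames (L)
pos 2: Z -> miss, frames (L Z)
pos 3: L -> hit
pos 4: Z -> hit
pos 5: C -> miss, frames (L Z C)
pos 6: G -> miss, evict L, frames (Z C G)
pos 7: Z -> hit
pos 8: G -> hit
pos 9: C -> hit
pos 10: G -> hit
pos 11: Z -> hit
pos 12: G -> hit
pos 13: Z -> hit
pos 14: G -> hit
pos 15: C -> hit
pos 16: Z -> hit
pos 17: C -> hit
pos 18: L -> miss, evict G, frames (Z C L)
At position 18, page G is evicted.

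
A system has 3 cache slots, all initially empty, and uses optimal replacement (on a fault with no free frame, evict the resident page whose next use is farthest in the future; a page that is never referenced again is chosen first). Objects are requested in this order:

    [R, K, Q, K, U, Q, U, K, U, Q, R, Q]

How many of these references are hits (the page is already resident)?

R -> miss, frames {R}
K -> miss, frames {R,K}
Q -> miss, frames {R,K,Q}
K -> hit
U -> miss, evict R, frames {K,Q,U}
Q -> hit
U -> hit
K -> hit
U -> hit
Q -> hit
R -> miss, evict U, frames {K,Q,R}
Q -> hit
Hits: 7.

7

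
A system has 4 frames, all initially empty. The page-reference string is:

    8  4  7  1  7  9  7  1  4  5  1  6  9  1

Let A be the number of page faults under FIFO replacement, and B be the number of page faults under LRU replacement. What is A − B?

-1

Under FIFO: F F F F . F . . . F . F . . → 7 faults.
Under LRU: F F F F . F . . . F . F F . → 8 faults.
A − B = 7 − 8 = -1.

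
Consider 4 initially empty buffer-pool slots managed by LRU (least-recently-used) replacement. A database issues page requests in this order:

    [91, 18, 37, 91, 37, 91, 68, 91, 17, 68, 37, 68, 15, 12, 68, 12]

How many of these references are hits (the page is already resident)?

91 → fault, frames [91]
18 → fault, frames [91, 18]
37 → fault, frames [91, 18, 37]
91 → hit
37 → hit
91 → hit
68 → fault, frames [18, 37, 91, 68]
91 → hit
17 → fault, evict 18, frames [37, 68, 91, 17]
68 → hit
37 → hit
68 → hit
15 → fault, evict 91, frames [17, 37, 68, 15]
12 → fault, evict 17, frames [37, 68, 15, 12]
68 → hit
12 → hit
Hits: 9.

9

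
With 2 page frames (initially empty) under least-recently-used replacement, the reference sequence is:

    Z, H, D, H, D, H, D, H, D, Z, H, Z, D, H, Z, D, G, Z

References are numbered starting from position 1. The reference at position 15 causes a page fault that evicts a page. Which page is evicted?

pos 1: Z → fault, frames {Z}
pos 2: H → fault, frames {Z,H}
pos 3: D → fault, evict Z, frames {H,D}
pos 4: H → hit
pos 5: D → hit
pos 6: H → hit
pos 7: D → hit
pos 8: H → hit
pos 9: D → hit
pos 10: Z → fault, evict H, frames {D,Z}
pos 11: H → fault, evict D, frames {Z,H}
pos 12: Z → hit
pos 13: D → fault, evict H, frames {Z,D}
pos 14: H → fault, evict Z, frames {D,H}
pos 15: Z → fault, evict D, frames {H,Z}
At position 15, page D is evicted.

D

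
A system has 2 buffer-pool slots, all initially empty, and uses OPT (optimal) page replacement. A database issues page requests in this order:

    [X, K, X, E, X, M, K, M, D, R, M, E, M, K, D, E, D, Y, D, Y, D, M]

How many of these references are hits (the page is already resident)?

10

X -> fault, frames [X]
K -> fault, frames [X, K]
X -> hit
E -> fault, evict K, frames [X, E]
X -> hit
M -> fault, evict X, frames [E, M]
K -> fault, evict E, frames [M, K]
M -> hit
D -> fault, evict K, frames [M, D]
R -> fault, evict D, frames [M, R]
M -> hit
E -> fault, evict R, frames [M, E]
M -> hit
K -> fault, evict M, frames [E, K]
D -> fault, evict K, frames [E, D]
E -> hit
D -> hit
Y -> fault, evict E, frames [D, Y]
D -> hit
Y -> hit
D -> hit
M -> fault, evict Y, frames [D, M]
Hits: 10.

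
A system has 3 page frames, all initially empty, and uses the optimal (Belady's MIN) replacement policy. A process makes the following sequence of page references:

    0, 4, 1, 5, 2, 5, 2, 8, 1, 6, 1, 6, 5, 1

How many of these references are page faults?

0 → fault, frames (0)
4 → fault, frames (0 4)
1 → fault, frames (0 4 1)
5 → fault, evict 4, frames (0 1 5)
2 → fault, evict 0, frames (1 5 2)
5 → hit
2 → hit
8 → fault, evict 2, frames (1 5 8)
1 → hit
6 → fault, evict 8, frames (1 5 6)
1 → hit
6 → hit
5 → hit
1 → hit
Page faults: 7.

7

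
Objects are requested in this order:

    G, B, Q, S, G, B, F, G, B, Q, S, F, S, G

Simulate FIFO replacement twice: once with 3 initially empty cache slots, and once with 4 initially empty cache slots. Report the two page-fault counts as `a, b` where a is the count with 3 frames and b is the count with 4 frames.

10, 11

3 frames: F F F F F F F . . F F . . F → 10 faults.
4 frames: F F F F . . F F F F F F . F → 11 faults.
11 > 10: adding a frame increased faults — Belady's anomaly.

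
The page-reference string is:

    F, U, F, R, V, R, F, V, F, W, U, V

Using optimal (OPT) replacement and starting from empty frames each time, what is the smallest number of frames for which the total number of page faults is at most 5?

f=1: 12 faults
f=2: 7 faults
f=3: 6 faults
f=4: 5 faults
f=5: 5 faults
Smallest f with faults ≤ 5 is 4.

4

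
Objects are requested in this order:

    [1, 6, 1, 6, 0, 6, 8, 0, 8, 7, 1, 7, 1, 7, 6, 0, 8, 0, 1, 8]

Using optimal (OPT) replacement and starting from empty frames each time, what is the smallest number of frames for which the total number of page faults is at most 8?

f=1: 20 faults
f=2: 10 faults
f=3: 7 faults
f=4: 6 faults
f=5: 5 faults
Smallest f with faults ≤ 8 is 3.

3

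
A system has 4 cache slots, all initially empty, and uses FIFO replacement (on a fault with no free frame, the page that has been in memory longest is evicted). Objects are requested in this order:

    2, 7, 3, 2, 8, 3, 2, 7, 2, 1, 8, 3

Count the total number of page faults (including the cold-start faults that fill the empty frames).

5

2 -> fault, frames (2)
7 -> fault, frames (2 7)
3 -> fault, frames (2 7 3)
2 -> hit
8 -> fault, frames (2 7 3 8)
3 -> hit
2 -> hit
7 -> hit
2 -> hit
1 -> fault, evict 2, frames (7 3 8 1)
8 -> hit
3 -> hit
Page faults: 5.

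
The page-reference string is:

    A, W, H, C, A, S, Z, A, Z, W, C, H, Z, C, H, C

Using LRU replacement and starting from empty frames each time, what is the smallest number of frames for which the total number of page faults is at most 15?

2

f=1: 16 faults
f=2: 14 faults
f=3: 11 faults
f=4: 9 faults
f=5: 8 faults
f=6: 6 faults
Smallest f with faults ≤ 15 is 2.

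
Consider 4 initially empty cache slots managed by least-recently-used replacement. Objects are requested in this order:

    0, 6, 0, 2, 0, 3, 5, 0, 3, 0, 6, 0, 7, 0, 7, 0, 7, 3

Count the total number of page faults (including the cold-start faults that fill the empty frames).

7

0 → fault, frames (0)
6 → fault, frames (0 6)
0 → hit
2 → fault, frames (6 0 2)
0 → hit
3 → fault, frames (6 2 0 3)
5 → fault, evict 6, frames (2 0 3 5)
0 → hit
3 → hit
0 → hit
6 → fault, evict 2, frames (5 3 0 6)
0 → hit
7 → fault, evict 5, frames (3 6 0 7)
0 → hit
7 → hit
0 → hit
7 → hit
3 → hit
Page faults: 7.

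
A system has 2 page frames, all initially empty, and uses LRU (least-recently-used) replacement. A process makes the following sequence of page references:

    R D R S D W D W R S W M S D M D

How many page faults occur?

12

R: fault, frames {R}
D: fault, frames {R,D}
R: hit
S: fault, evict D, frames {R,S}
D: fault, evict R, frames {S,D}
W: fault, evict S, frames {D,W}
D: hit
W: hit
R: fault, evict D, frames {W,R}
S: fault, evict W, frames {R,S}
W: fault, evict R, frames {S,W}
M: fault, evict S, frames {W,M}
S: fault, evict W, frames {M,S}
D: fault, evict M, frames {S,D}
M: fault, evict S, frames {D,M}
D: hit
Page faults: 12.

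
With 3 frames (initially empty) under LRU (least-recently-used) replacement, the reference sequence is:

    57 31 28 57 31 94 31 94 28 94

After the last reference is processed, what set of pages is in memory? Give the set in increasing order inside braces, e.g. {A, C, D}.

{28, 31, 94}

57 → fault, frames (57)
31 → fault, frames (57 31)
28 → fault, frames (57 31 28)
57 → hit
31 → hit
94 → fault, evict 28, frames (57 31 94)
31 → hit
94 → hit
28 → fault, evict 57, frames (31 94 28)
94 → hit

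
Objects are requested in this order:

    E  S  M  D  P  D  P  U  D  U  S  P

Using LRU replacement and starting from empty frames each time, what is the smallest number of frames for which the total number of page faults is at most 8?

f=1: 12 faults
f=2: 9 faults
f=3: 8 faults
f=4: 7 faults
f=5: 6 faults
f=6: 6 faults
Smallest f with faults ≤ 8 is 3.

3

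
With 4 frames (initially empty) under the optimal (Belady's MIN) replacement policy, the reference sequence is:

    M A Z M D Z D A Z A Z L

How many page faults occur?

M → fault, frames {M}
A → fault, frames {M,A}
Z → fault, frames {M,A,Z}
M → hit
D → fault, frames {M,A,Z,D}
Z → hit
D → hit
A → hit
Z → hit
A → hit
Z → hit
L → fault, evict D, frames {M,A,Z,L}
Page faults: 5.

5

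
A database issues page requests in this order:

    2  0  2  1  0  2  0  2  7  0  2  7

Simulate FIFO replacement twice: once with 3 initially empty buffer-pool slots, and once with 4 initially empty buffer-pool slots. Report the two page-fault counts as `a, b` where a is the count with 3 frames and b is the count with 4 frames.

3 frames: F F . F . . . . F . F . → 5 faults.
4 frames: F F . F . . . . F . . . → 4 faults.
4 < 5: adding a frame reduced faults, as is typical.

5, 4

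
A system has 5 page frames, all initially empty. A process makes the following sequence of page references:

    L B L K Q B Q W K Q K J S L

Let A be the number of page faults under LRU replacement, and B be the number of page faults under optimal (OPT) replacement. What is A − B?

Under LRU: F F . F F . . F . . . F F F → 8 faults.
Under OPT: F F . F F . . F . . . F F . → 7 faults.
A − B = 8 − 7 = 1.

1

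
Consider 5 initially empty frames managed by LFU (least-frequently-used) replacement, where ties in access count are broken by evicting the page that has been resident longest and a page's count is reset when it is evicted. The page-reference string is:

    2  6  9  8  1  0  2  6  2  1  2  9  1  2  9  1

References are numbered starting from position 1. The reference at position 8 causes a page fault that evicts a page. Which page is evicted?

9

pos 1: 2 -> fault, frames [2]
pos 2: 6 -> fault, frames [2, 6]
pos 3: 9 -> fault, frames [2, 6, 9]
pos 4: 8 -> fault, frames [2, 6, 9, 8]
pos 5: 1 -> fault, frames [2, 6, 9, 8, 1]
pos 6: 0 -> fault, evict 2, frames [6, 9, 8, 1, 0]
pos 7: 2 -> fault, evict 6, frames [9, 8, 1, 0, 2]
pos 8: 6 -> fault, evict 9, frames [8, 1, 0, 2, 6]
At position 8, page 9 is evicted.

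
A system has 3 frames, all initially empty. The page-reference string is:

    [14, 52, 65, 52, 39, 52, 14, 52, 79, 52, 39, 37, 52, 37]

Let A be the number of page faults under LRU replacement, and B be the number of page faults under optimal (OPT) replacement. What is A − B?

2

Under LRU: F F F . F . F . F . F F . . → 8 faults.
Under OPT: F F F . F . . . F . . F . . → 6 faults.
A − B = 8 − 6 = 2.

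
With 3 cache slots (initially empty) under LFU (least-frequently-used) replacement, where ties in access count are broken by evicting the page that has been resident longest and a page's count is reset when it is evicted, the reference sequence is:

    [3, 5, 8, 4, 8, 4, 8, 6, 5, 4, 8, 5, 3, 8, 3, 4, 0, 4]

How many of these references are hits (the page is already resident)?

3 → fault, frames [3]
5 → fault, frames [3, 5]
8 → fault, frames [3, 5, 8]
4 → fault, evict 3, frames [5, 8, 4]
8 → hit
4 → hit
8 → hit
6 → fault, evict 5, frames [8, 4, 6]
5 → fault, evict 6, frames [8, 4, 5]
4 → hit
8 → hit
5 → hit
3 → fault, evict 5, frames [8, 4, 3]
8 → hit
3 → hit
4 → hit
0 → fault, evict 3, frames [8, 4, 0]
4 → hit
Hits: 10.

10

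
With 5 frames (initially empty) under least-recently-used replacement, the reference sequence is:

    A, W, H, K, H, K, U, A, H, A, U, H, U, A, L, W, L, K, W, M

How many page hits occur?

A → fault, frames [A]
W → fault, frames [A, W]
H → fault, frames [A, W, H]
K → fault, frames [A, W, H, K]
H → hit
K → hit
U → fault, frames [A, W, H, K, U]
A → hit
H → hit
A → hit
U → hit
H → hit
U → hit
A → hit
L → fault, evict W, frames [K, H, U, A, L]
W → fault, evict K, frames [H, U, A, L, W]
L → hit
K → fault, evict H, frames [U, A, W, L, K]
W → hit
M → fault, evict U, frames [A, L, K, W, M]
Hits: 11.

11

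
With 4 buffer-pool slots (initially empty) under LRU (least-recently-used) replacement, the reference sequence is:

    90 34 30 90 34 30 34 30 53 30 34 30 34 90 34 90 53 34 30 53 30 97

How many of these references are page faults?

5

90 -> miss, frames [90]
34 -> miss, frames [90, 34]
30 -> miss, frames [90, 34, 30]
90 -> hit
34 -> hit
30 -> hit
34 -> hit
30 -> hit
53 -> miss, frames [90, 34, 30, 53]
30 -> hit
34 -> hit
30 -> hit
34 -> hit
90 -> hit
34 -> hit
90 -> hit
53 -> hit
34 -> hit
30 -> hit
53 -> hit
30 -> hit
97 -> miss, evict 90, frames [34, 53, 30, 97]
Page faults: 5.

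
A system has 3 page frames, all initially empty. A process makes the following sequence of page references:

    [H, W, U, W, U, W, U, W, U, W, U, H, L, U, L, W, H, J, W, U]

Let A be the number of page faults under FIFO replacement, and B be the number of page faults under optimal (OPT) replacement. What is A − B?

2

Under FIFO: F F F . . . . . . . . . F . . . F F F F → 8 faults.
Under OPT: F F F . . . . . . . . . F . . . F F . . → 6 faults.
A − B = 8 − 6 = 2.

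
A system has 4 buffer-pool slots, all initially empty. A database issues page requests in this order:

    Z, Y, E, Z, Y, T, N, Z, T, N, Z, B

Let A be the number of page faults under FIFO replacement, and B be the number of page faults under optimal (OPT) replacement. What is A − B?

1

Under FIFO: F F F . . F F F . . . F → 7 faults.
Under OPT: F F F . . F F . . . . F → 6 faults.
A − B = 7 − 6 = 1.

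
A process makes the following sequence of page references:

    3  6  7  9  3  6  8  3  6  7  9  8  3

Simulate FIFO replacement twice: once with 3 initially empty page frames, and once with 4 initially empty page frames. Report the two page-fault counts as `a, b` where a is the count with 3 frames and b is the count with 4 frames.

10, 11

3 frames: F F F F F F F . . F F . F → 10 faults.
4 frames: F F F F . . F F F F F F F → 11 faults.
11 > 10: adding a frame increased faults — Belady's anomaly.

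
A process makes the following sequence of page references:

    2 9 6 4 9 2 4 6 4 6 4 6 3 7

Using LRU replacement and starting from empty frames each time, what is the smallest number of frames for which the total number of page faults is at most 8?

f=1: 14 faults
f=2: 10 faults
f=3: 8 faults
f=4: 6 faults
f=5: 6 faults
f=6: 6 faults
Smallest f with faults ≤ 8 is 3.

3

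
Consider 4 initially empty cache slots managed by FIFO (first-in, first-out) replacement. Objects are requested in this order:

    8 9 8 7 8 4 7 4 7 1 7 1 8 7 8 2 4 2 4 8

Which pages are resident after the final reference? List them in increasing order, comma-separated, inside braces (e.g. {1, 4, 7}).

8 → fault, frames [8]
9 → fault, frames [8, 9]
8 → hit
7 → fault, frames [8, 9, 7]
8 → hit
4 → fault, frames [8, 9, 7, 4]
7 → hit
4 → hit
7 → hit
1 → fault, evict 8, frames [9, 7, 4, 1]
7 → hit
1 → hit
8 → fault, evict 9, frames [7, 4, 1, 8]
7 → hit
8 → hit
2 → fault, evict 7, frames [4, 1, 8, 2]
4 → hit
2 → hit
4 → hit
8 → hit

{1, 2, 4, 8}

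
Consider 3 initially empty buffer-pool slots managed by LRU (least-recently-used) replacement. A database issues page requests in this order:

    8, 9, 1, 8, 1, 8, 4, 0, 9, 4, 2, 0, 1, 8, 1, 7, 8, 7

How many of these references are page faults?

8: fault, frames {8}
9: fault, frames {8,9}
1: fault, frames {8,9,1}
8: hit
1: hit
8: hit
4: fault, evict 9, frames {1,8,4}
0: fault, evict 1, frames {8,4,0}
9: fault, evict 8, frames {4,0,9}
4: hit
2: fault, evict 0, frames {9,4,2}
0: fault, evict 9, frames {4,2,0}
1: fault, evict 4, frames {2,0,1}
8: fault, evict 2, frames {0,1,8}
1: hit
7: fault, evict 0, frames {8,1,7}
8: hit
7: hit
Page faults: 11.

11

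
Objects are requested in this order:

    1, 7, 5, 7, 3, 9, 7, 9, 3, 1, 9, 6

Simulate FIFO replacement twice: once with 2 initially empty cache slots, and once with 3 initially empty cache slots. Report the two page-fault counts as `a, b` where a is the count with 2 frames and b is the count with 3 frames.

10, 8

2 frames: F F F . F F F . F F F F → 10 faults.
3 frames: F F F . F F F . . F . F → 8 faults.
8 < 10: adding a frame reduced faults, as is typical.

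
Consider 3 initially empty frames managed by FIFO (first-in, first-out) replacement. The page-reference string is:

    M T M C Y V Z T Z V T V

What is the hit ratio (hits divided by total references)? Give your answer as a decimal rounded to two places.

M -> fault, frames (M)
T -> fault, frames (M T)
M -> hit
C -> fault, frames (M T C)
Y -> fault, evict M, frames (T C Y)
V -> fault, evict T, frames (C Y V)
Z -> fault, evict C, frames (Y V Z)
T -> fault, evict Y, frames (V Z T)
Z -> hit
V -> hit
T -> hit
V -> hit
Hits: 5 of 12 references → 5/12 = 0.4167.

0.42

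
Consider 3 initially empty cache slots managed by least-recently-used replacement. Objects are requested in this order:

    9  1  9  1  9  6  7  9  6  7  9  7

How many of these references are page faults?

9: miss, frames (9)
1: miss, frames (9 1)
9: hit
1: hit
9: hit
6: miss, frames (1 9 6)
7: miss, evict 1, frames (9 6 7)
9: hit
6: hit
7: hit
9: hit
7: hit
Page faults: 4.

4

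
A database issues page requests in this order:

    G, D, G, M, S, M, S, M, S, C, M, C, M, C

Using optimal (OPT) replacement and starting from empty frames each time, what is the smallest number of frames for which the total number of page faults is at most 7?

f=1: 14 faults
f=2: 5 faults
f=3: 5 faults
f=4: 5 faults
f=5: 5 faults
Smallest f with faults ≤ 7 is 2.

2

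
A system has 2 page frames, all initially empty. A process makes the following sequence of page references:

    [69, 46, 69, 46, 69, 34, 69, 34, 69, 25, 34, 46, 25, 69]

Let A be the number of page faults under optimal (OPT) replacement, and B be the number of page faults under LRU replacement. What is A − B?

Under OPT: F F . . . F . . . F . F . F → 6 faults.
Under LRU: F F . . . F . . . F F F F F → 8 faults.
A − B = 6 − 8 = -2.

-2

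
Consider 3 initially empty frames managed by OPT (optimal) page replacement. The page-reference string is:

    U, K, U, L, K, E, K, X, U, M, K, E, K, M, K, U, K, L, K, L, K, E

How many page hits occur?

U → fault, frames (U)
K → fault, frames (U K)
U → hit
L → fault, frames (U K L)
K → hit
E → fault, evict L, frames (U K E)
K → hit
X → fault, evict E, frames (U K X)
U → hit
M → fault, evict X, frames (U K M)
K → hit
E → fault, evict U, frames (K M E)
K → hit
M → hit
K → hit
U → fault, evict M, frames (K E U)
K → hit
L → fault, evict U, frames (K E L)
K → hit
L → hit
K → hit
E → hit
Hits: 13.

13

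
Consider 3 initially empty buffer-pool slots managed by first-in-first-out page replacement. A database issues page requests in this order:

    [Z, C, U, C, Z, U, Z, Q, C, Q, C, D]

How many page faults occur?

Z: miss, frames [Z]
C: miss, frames [Z, C]
U: miss, frames [Z, C, U]
C: hit
Z: hit
U: hit
Z: hit
Q: miss, evict Z, frames [C, U, Q]
C: hit
Q: hit
C: hit
D: miss, evict C, frames [U, Q, D]
Page faults: 5.

5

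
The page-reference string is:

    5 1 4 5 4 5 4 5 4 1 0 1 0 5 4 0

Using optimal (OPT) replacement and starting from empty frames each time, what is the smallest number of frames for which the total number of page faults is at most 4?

4

f=1: 16 faults
f=2: 7 faults
f=3: 5 faults
f=4: 4 faults
Smallest f with faults ≤ 4 is 4.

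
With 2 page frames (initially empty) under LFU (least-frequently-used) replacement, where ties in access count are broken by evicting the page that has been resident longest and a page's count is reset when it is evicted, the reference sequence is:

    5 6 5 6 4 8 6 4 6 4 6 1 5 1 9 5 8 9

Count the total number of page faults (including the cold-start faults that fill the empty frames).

5 → miss, frames {5}
6 → miss, frames {5,6}
5 → hit
6 → hit
4 → miss, evict 5, frames {6,4}
8 → miss, evict 4, frames {6,8}
6 → hit
4 → miss, evict 8, frames {6,4}
6 → hit
4 → hit
6 → hit
1 → miss, evict 4, frames {6,1}
5 → miss, evict 1, frames {6,5}
1 → miss, evict 5, frames {6,1}
9 → miss, evict 1, frames {6,9}
5 → miss, evict 9, frames {6,5}
8 → miss, evict 5, frames {6,8}
9 → miss, evict 8, frames {6,9}
Page faults: 12.

12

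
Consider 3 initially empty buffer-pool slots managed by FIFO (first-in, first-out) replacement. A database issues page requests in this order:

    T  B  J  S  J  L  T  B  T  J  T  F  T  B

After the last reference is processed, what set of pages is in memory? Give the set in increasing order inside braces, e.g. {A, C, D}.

T: miss, frames [T]
B: miss, frames [T, B]
J: miss, frames [T, B, J]
S: miss, evict T, frames [B, J, S]
J: hit
L: miss, evict B, frames [J, S, L]
T: miss, evict J, frames [S, L, T]
B: miss, evict S, frames [L, T, B]
T: hit
J: miss, evict L, frames [T, B, J]
T: hit
F: miss, evict T, frames [B, J, F]
T: miss, evict B, frames [J, F, T]
B: miss, evict J, frames [F, T, B]

{B, F, T}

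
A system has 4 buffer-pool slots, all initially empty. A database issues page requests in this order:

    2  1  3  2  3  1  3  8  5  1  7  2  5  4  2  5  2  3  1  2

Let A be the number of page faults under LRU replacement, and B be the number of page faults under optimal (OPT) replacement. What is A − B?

Under LRU: F F F . . . . F F . F F . F . . . F F . → 10 faults.
Under OPT: F F F . . . . F F . F . . F . . . . F . → 8 faults.
A − B = 10 − 8 = 2.

2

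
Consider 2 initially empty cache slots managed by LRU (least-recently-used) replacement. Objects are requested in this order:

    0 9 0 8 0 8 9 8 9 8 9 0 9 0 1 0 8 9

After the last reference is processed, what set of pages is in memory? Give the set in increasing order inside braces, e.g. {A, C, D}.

0 → miss, frames (0)
9 → miss, frames (0 9)
0 → hit
8 → miss, evict 9, frames (0 8)
0 → hit
8 → hit
9 → miss, evict 0, frames (8 9)
8 → hit
9 → hit
8 → hit
9 → hit
0 → miss, evict 8, frames (9 0)
9 → hit
0 → hit
1 → miss, evict 9, frames (0 1)
0 → hit
8 → miss, evict 1, frames (0 8)
9 → miss, evict 0, frames (8 9)

{8, 9}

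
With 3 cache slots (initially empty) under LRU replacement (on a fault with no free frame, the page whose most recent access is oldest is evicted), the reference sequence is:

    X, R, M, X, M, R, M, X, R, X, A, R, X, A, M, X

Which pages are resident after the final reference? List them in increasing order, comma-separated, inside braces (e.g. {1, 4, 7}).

X → fault, frames [X]
R → fault, frames [X, R]
M → fault, frames [X, R, M]
X → hit
M → hit
R → hit
M → hit
X → hit
R → hit
X → hit
A → fault, evict M, frames [R, X, A]
R → hit
X → hit
A → hit
M → fault, evict R, frames [X, A, M]
X → hit

{A, M, X}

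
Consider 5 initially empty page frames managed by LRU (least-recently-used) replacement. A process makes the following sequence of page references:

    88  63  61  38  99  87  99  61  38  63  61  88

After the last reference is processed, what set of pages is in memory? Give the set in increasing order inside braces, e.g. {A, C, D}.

88 → fault, frames (88)
63 → fault, frames (88 63)
61 → fault, frames (88 63 61)
38 → fault, frames (88 63 61 38)
99 → fault, frames (88 63 61 38 99)
87 → fault, evict 88, frames (63 61 38 99 87)
99 → hit
61 → hit
38 → hit
63 → hit
61 → hit
88 → fault, evict 87, frames (99 38 63 61 88)

{38, 61, 63, 88, 99}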